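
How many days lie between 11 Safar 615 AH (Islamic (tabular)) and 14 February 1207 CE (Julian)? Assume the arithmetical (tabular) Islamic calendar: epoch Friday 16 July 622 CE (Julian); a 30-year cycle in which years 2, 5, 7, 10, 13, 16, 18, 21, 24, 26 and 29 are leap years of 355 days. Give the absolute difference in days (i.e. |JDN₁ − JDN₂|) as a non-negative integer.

4102

JDN of the first date = 2166061.
JDN of the second date = 2161959.
|2161959 − 2166061| = 4102.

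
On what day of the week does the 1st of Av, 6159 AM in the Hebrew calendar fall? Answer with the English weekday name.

Wednesday

This is JDN 2597492 (4 August 2399 Gregorian).
JDN 2597492 mod 7 = 2, and JDN 0 was a Monday, so this is a Wednesday.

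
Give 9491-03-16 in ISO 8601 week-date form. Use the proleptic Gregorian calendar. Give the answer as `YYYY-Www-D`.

9491-W12-1

The weekday is Monday (ISO weekday 1).
That Monday belongs to ISO week 12 of ISO year 9491.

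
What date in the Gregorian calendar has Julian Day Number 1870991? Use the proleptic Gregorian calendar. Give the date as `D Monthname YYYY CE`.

1 July 410 CE

Counting from JDN 2299161 = 15 Oct 1582 gives an offset of -428170 days.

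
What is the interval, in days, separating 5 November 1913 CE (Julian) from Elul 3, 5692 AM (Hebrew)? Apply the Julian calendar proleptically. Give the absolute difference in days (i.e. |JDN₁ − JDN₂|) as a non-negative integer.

6865

JDN of the first date = 2420090.
JDN of the second date = 2426955.
|2426955 − 2420090| = 6865.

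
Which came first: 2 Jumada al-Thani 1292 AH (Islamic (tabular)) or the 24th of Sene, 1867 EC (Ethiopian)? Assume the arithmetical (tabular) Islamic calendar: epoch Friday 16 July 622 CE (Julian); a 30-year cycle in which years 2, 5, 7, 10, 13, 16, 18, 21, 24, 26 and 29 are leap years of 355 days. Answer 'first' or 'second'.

second

Converting both to JDN: 2406076 vs 2406070; the smaller is the second.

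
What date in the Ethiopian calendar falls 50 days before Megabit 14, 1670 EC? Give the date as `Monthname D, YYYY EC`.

The starting date is JDN 2334016; 2334016 − 50 = 2333966.
JDN 2333966 corresponds to Tir 24, 1670 EC.

Tir 24, 1670 EC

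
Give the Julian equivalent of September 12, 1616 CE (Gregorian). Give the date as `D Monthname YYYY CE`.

At this point the Julian calendar is 10 days behind the Gregorian.
12 September 1616 Gregorian − 10 days → 2 September 1616 Julian.

2 September 1616 CE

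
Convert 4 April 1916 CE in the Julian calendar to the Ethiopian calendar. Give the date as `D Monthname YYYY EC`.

Both dates share Julian Day Number 2420971; in the Ethiopian calendar that is 9 Miyazya 1908 EC.

9 Miyazya 1908 EC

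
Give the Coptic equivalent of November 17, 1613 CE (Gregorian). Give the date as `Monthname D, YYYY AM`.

Julian Day Number of the source date = 2310517.
Converting JDN 2310517 to the Coptic calendar gives 11 Hathor 1330 AM.

Hathor 11, 1330 AM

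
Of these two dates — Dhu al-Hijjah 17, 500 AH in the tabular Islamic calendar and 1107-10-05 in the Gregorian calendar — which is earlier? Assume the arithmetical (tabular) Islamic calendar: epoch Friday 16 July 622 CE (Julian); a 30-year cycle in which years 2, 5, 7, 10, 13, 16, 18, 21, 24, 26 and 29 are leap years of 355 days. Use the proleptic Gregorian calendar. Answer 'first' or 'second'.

Converting both to JDN: 2125610 vs 2125660; the smaller is the first.

first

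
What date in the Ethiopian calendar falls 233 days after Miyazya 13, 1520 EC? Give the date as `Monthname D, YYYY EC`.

The starting date is JDN 2279258; 2279258 + 233 = 2279491.
JDN 2279491 corresponds to Tahsas 1, 1521 EC.

Tahsas 1, 1521 EC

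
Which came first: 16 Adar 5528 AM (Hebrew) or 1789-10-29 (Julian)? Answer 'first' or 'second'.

First date → JDN 2366873; second date → JDN 2374792.
JDN 2366873 < JDN 2374792, so the first date is earlier.

first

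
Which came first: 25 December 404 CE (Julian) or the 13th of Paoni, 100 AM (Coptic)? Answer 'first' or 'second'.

The two dates have Julian Day Numbers 1868978 and 1861472 respectively.
Since 1861472 < 1868978, the second date comes first.

second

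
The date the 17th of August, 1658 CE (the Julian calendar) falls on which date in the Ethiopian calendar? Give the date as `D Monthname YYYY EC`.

24 Nehase 1650 EC

Julian Day Number of the source date = 2326871.
Converting JDN 2326871 to the Ethiopian calendar gives 24 Nehase 1650 EC.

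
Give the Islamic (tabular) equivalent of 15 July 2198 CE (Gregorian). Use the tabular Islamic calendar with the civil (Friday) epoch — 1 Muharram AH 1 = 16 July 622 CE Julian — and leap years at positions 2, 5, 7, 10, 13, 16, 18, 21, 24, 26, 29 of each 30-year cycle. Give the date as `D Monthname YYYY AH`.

11 Jumada al-Awwal 1625 AH

Julian Day Number of the source date = 2524059.
Converting JDN 2524059 to the tabular Islamic calendar gives 11 Jumada al-Awwal 1625 AH.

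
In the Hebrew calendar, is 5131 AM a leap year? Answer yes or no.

no

Hebrew year 5131 is year 1 of its 19-year Metonic cycle; leap years are at positions 3, 6, 8, 11, 14, 17, 19, so it is a common year (12 months).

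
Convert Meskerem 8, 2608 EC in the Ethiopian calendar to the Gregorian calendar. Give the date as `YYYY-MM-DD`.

Both dates share Julian Day Number 2676435; in the Gregorian calendar that is 24 September 2615 CE.

2615-09-24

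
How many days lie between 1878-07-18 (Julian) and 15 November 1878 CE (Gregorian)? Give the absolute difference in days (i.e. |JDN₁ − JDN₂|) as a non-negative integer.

JDN of the first date = 2407196.
JDN of the second date = 2407304.
|2407304 − 2407196| = 108.

108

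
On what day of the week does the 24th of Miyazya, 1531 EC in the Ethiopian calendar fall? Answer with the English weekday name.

Saturday

In the proleptic Gregorian calendar this is 29 April 1539 (JDN 2283286).
2283286 ≡ 5 (mod 7); counting from Monday = 0 gives Saturday.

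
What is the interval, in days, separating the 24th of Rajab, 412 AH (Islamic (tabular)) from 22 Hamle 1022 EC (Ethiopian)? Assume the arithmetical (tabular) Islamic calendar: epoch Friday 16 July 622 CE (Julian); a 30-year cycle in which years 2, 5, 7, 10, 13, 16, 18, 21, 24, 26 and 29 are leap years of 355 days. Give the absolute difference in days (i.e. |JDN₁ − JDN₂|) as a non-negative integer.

JDN of the first date = 2094285.
JDN of the second date = 2097462.
|2097462 − 2094285| = 3177.

3177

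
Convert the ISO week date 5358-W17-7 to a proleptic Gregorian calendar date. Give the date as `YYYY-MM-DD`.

ISO week 1 of 5358 is the week containing the first Thursday of 5358.
Week 17, day 7 (Sunday) lands on 5358-04-30.

5358-04-30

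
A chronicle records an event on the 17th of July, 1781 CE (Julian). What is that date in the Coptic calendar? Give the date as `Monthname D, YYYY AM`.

Julian Day Number of the source date = 2371766.
Converting JDN 2371766 to the Coptic calendar gives 23 Epip 1497 AM.

Epip 23, 1497 AM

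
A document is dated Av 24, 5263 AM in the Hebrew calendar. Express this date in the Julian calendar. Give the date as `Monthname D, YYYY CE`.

The source date corresponds to 26 August 1503 in the proleptic Gregorian calendar (JDN 2270256).
That day falls on 16 August 1503 CE in the Julian calendar.

August 16, 1503 CE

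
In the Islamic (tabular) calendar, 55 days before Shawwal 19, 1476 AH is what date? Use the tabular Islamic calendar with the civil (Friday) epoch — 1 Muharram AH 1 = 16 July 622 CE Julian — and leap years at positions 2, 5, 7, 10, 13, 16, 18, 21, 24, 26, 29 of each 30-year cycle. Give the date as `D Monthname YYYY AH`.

JDN of Shawwal 19, 1476 AH = 2471415.
2471415 − 55 = 2471360.
JDN 2471360 in the tabular Islamic calendar is 23 Sha'ban 1476 AH.

23 Sha'ban 1476 AH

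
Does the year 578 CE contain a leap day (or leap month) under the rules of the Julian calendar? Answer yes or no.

578 mod 4 = 2, so it is a common year in the Julian calendar.

no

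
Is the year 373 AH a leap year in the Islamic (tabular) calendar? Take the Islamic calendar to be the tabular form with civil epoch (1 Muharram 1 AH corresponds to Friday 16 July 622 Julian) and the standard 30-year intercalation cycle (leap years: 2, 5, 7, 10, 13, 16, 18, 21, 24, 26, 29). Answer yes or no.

Year 373 AH is year 13 of its 30-year cycle; leap positions are 2, 5, 7, 10, 13, 16, 18, 21, 24, 26, 29, so it is a leap year (355 days).

yes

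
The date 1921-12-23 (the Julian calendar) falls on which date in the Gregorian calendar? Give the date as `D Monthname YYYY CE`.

5 January 1922 CE

At this point the Julian calendar is 13 days behind the Gregorian.
23 December 1921 Julian + 13 days → 5 January 1922 Gregorian.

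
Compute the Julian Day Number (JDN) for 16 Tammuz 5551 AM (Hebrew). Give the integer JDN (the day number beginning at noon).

Equivalently 18 July 1791 (Gregorian).
JDN 2400001 is 17 November 1858 CE (Gregorian), MJD 0; the target day is −24593 days from there, so JDN = 2375408.

2375408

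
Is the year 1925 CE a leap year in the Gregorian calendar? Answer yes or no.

no

1925 is not divisible by 4, so it is a common year.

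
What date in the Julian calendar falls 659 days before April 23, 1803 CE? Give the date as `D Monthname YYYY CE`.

3 July 1801 CE

JDN of April 23, 1803 CE = 2379716.
2379716 − 659 = 2379057.
JDN 2379057 in the Julian calendar is 3 July 1801 CE.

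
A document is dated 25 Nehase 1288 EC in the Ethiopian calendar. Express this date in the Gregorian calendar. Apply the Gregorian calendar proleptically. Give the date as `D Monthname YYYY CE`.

Both dates share Julian Day Number 2194652; in the Gregorian calendar that is 25 August 1296 CE.

25 August 1296 CE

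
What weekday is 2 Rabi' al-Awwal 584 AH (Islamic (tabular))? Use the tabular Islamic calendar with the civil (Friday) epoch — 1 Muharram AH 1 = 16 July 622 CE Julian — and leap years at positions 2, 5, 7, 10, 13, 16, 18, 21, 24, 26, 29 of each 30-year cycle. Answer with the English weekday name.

Equivalently 8 May 1188 Gregorian, JDN 2155096.
Since JDN mod 7 = 6 (0 = Monday), the day is Sunday.

Sunday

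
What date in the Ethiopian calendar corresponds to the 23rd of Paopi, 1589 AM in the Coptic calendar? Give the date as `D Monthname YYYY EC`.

Julian Day Number of the source date = 2405099.
Converting JDN 2405099 to the Ethiopian calendar gives 23 Tikimt 1865 EC.

23 Tikimt 1865 EC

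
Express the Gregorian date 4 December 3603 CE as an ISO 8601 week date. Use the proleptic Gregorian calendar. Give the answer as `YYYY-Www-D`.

3603-W49-4

The weekday is Thursday (ISO weekday 4).
That Thursday belongs to ISO week 49 of ISO year 3603.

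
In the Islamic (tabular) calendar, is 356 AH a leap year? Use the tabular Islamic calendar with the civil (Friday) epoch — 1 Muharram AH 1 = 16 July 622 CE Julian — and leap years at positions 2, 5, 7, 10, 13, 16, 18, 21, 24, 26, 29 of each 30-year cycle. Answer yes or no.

yes

Year 356 AH is year 26 of its 30-year cycle; leap positions are 2, 5, 7, 10, 13, 16, 18, 21, 24, 26, 29, so it is a leap year (355 days).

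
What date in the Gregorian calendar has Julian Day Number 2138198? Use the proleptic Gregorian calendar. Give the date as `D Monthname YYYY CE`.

JDN 2451545 is 1 Jan 2000; 2138198 is −313347 days from there.

1 February 1142 CE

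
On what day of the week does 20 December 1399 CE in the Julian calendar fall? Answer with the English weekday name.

This is JDN 2232396 (28 December 1399 Gregorian).
JDN 2232396 mod 7 = 5, and JDN 0 was a Monday, so this is a Saturday.

Saturday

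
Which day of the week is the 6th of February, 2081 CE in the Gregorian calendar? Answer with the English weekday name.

Thursday

2481167 ≡ 3 (mod 7); counting from Monday = 0 gives Thursday.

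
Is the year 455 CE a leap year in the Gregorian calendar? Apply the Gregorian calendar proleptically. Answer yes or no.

no

455 is not divisible by 4, so it is a common year.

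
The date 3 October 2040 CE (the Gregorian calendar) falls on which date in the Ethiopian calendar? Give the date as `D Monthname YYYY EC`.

23 Meskerem 2033 EC

Both dates share Julian Day Number 2466431; in the Ethiopian calendar that is 23 Meskerem 2033 EC.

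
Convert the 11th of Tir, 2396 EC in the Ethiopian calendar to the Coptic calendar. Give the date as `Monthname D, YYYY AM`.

Both dates share Julian Day Number 2599125; in the Coptic calendar that is 11 Tobi 2120 AM.

Tobi 11, 2120 AM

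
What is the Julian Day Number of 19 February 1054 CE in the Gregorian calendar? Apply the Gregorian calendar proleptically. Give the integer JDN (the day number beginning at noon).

JDN 2299161 is 15 October 1582 CE (Gregorian); the target day is −193086 days from there, so JDN = 2106075.

2106075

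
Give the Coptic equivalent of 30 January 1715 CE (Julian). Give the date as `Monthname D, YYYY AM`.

Meshir 5, 1431 AM

The source date corresponds to 10 February 1715 in the Gregorian calendar (JDN 2347491).
That day falls on 5 Meshir 1431 AM in the Coptic calendar.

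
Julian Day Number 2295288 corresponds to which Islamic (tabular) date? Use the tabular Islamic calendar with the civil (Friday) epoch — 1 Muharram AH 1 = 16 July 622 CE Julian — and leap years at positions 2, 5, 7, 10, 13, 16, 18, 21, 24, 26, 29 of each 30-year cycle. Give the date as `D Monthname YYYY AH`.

12 Shawwal 979 AH

The proleptic Gregorian equivalent of JDN 2295288 is 8 March 1572.
In the tabular Islamic calendar that day is 12 Shawwal 979 AH.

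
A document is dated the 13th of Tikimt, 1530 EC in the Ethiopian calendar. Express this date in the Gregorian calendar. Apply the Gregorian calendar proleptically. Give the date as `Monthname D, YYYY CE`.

Both dates share Julian Day Number 2282730; in the Gregorian calendar that is 20 October 1537 CE.

October 20, 1537 CE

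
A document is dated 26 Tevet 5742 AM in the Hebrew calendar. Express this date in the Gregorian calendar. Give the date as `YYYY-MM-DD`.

1982-01-21

Both dates share Julian Day Number 2444991; in the Gregorian calendar that is 21 January 1982 CE.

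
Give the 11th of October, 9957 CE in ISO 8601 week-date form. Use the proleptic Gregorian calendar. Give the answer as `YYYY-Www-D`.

9957-W41-5

The weekday is Friday (ISO weekday 5).
That Friday belongs to ISO week 41 of ISO year 9957.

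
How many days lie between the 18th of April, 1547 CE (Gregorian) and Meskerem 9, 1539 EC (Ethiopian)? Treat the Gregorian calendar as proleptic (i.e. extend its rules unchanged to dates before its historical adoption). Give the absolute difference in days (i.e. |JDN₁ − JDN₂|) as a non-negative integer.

First date → JDN 2286197; second date → JDN 2285983.
The interval is |2286197 − 2285983| = 214 days.

214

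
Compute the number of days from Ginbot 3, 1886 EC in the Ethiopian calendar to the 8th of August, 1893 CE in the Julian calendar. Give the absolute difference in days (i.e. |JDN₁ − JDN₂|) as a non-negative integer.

First date → JDN 2412959; second date → JDN 2412696.
The interval is |2412959 − 2412696| = 263 days.

263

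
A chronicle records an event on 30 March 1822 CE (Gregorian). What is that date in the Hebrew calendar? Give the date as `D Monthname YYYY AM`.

8 Nisan 5582 AM

Julian Day Number of the source date = 2386620.
Converting JDN 2386620 to the Hebrew calendar gives 8 Nisan 5582 AM.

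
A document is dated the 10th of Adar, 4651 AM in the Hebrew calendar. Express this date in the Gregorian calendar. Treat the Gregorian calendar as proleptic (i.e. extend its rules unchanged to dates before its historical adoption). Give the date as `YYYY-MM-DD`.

Julian Day Number of the source date = 2046550.
Converting JDN 2046550 to the Gregorian calendar gives 28 February 891 CE.

0891-02-28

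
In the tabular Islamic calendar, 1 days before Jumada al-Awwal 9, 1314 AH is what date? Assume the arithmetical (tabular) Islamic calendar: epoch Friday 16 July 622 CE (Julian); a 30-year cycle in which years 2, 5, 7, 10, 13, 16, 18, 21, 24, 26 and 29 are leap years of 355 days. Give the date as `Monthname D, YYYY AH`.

Jumada al-Awwal 8, 1314 AH

JDN of Jumada al-Awwal 9, 1314 AH = 2413849.
2413849 − 1 = 2413848.
JDN 2413848 in the tabular Islamic calendar is Jumada al-Awwal 8, 1314 AH.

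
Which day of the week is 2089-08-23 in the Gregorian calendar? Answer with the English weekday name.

Tuesday

JDN 2484287 mod 7 = 1, and JDN 0 was a Monday, so this is a Tuesday.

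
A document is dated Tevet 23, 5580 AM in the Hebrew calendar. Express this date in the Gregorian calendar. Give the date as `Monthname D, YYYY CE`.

January 10, 1820 CE

Julian Day Number of the source date = 2385810.
Converting JDN 2385810 to the Gregorian calendar gives 10 January 1820 CE.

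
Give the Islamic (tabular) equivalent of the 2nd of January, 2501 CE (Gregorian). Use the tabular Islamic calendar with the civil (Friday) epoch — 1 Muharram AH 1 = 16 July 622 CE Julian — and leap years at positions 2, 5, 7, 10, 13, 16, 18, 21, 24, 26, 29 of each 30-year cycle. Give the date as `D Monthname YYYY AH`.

Both dates share Julian Day Number 2634533; in the tabular Islamic calendar that is 10 Safar 1937 AH.

10 Safar 1937 AH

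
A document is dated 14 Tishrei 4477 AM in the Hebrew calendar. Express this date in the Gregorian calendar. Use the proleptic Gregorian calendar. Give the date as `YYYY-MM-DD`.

0716-10-08

Both dates share Julian Day Number 1982854; in the Gregorian calendar that is 8 October 716 CE.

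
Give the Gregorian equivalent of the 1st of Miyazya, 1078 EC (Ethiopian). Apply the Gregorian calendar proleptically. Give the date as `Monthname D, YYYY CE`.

Both dates share Julian Day Number 2117805; in the Gregorian calendar that is 2 April 1086 CE.

April 2, 1086 CE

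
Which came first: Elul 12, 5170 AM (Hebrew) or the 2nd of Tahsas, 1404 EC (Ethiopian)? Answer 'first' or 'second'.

Converting both to JDN: 2236284 vs 2236758; the smaller is the first.

first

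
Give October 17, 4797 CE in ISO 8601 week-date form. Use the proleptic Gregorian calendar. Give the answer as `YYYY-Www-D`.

4797-W42-5

The weekday is Friday (ISO weekday 5).
That Friday belongs to ISO week 42 of ISO year 4797.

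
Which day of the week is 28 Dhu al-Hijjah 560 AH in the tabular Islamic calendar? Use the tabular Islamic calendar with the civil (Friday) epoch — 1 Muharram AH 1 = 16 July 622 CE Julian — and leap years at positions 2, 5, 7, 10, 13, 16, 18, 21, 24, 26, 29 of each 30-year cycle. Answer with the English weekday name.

Equivalently 12 November 1165 Gregorian, JDN 2146883.
Since JDN mod 7 = 4 (0 = Monday), the day is Friday.

Friday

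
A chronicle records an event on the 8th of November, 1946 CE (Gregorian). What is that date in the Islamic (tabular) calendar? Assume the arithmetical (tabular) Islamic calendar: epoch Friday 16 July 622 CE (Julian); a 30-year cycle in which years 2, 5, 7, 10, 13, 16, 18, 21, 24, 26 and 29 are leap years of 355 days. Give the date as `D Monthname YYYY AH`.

Julian Day Number of the source date = 2432133.
Converting JDN 2432133 to the tabular Islamic calendar gives 13 Dhu al-Hijjah 1365 AH.

13 Dhu al-Hijjah 1365 AH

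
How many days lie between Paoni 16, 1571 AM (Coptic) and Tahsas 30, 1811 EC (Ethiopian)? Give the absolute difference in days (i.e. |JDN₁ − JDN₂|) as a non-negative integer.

13315

JDN of the first date = 2398757.
JDN of the second date = 2385442.
|2385442 − 2398757| = 13315.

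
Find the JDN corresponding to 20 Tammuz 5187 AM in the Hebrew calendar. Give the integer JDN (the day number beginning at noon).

2242465

In the proleptic Gregorian calendar the same day is 24 July 1427.
JDN 2451545 is 1 January 2000 CE (Gregorian); the target day is −209080 days from there, so JDN = 2242465.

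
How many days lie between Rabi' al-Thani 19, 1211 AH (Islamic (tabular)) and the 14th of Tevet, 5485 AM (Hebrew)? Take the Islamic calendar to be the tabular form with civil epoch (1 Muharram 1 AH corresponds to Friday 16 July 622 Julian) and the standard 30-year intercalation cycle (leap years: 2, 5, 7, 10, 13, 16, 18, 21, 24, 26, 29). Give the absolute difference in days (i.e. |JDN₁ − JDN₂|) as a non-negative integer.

26229

JDN of the first date = 2377331.
JDN of the second date = 2351102.
|2351102 − 2377331| = 26229.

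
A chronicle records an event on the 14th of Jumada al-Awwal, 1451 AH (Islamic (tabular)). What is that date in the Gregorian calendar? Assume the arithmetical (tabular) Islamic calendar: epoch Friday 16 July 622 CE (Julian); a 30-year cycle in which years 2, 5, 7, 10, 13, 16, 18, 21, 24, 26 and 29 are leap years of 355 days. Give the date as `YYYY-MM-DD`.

Julian Day Number of the source date = 2462403.
Converting JDN 2462403 to the Gregorian calendar gives 23 September 2029 CE.

2029-09-23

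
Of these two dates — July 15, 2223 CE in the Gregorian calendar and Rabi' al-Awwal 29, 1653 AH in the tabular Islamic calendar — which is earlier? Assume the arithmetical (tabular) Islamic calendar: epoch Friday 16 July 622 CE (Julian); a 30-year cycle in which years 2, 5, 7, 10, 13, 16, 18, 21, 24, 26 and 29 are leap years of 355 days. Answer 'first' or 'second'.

first

The two dates have Julian Day Numbers 2533189 and 2533941 respectively.
Since 2533189 < 2533941, the first date comes first.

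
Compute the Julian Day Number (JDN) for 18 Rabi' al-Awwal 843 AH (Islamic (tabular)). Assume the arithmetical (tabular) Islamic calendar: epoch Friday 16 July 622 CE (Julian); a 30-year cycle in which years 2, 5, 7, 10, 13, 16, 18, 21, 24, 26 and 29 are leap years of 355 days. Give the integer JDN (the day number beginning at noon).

In the proleptic Gregorian calendar the same day is 7 September 1439.
JDN 2299161 is 15 October 1582 CE (Gregorian); the target day is −52268 days from there, so JDN = 2246893.

2246893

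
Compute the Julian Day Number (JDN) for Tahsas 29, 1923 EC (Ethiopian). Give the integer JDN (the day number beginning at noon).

2426349

In the Gregorian calendar the same day is 7 January 1931.
JDN 2400001 is 17 November 1858 CE (Gregorian), MJD 0; the target day is +26348 days from there, so JDN = 2426349.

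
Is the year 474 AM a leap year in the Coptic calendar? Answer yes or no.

474 mod 4 = 2; in the Coptic calendar a year is leap when year mod 4 = 3, so it is a common year.

no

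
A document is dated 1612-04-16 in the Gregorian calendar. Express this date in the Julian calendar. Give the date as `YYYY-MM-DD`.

The Julian–Gregorian offset here is 10 days (Julian trailing).
16 April 1612 Gregorian − 10 days → 6 April 1612 Julian.

1612-04-06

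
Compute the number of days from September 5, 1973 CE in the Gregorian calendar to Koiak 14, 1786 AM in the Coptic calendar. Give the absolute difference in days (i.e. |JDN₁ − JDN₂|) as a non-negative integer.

35173

JDN of the first date = 2441931.
JDN of the second date = 2477104.
|2477104 − 2441931| = 35173.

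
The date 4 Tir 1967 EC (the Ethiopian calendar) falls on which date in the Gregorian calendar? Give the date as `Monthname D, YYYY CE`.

January 12, 1975 CE

Julian Day Number of the source date = 2442425.
Converting JDN 2442425 to the Gregorian calendar gives 12 January 1975 CE.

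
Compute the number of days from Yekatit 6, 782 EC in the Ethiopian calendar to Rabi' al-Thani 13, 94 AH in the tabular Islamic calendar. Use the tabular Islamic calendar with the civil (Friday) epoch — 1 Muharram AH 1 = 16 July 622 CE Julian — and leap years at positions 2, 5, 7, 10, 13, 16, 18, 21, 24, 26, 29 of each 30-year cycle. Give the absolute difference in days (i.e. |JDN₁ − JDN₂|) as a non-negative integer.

First date → JDN 2009636; second date → JDN 1981497.
The interval is |2009636 − 1981497| = 28139 days.

28139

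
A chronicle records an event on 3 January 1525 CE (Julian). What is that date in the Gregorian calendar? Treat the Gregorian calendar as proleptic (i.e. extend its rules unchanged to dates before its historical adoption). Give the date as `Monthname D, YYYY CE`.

For dates in this range the Gregorian date is 10 days ahead of the Julian.
3 January 1525 Julian + 10 days → 13 January 1525 Gregorian.

January 13, 1525 CE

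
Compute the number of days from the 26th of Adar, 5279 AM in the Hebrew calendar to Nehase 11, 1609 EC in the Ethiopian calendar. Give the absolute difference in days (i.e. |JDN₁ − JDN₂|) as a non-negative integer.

JDN of the first date = 2275930.
JDN of the second date = 2311883.
|2311883 − 2275930| = 35953.

35953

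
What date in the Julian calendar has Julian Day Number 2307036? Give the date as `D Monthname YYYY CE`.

27 April 1604 CE

The Gregorian equivalent of JDN 2307036 is 7 May 1604.
In the Julian calendar that day is 27 April 1604 CE.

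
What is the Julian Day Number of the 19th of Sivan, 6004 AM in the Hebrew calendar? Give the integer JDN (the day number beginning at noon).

In the Gregorian calendar the same day is 25 June 2244.
JDN 2299161 is 15 October 1582 CE (Gregorian); the target day is +241679 days from there, so JDN = 2540840.

2540840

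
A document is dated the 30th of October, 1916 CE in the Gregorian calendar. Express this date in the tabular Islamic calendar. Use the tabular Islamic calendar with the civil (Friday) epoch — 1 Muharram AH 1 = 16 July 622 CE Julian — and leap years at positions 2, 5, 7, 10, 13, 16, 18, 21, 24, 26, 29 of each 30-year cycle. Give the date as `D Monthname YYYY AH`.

3 Muharram 1335 AH

Julian Day Number of the source date = 2421167.
Converting JDN 2421167 to the tabular Islamic calendar gives 3 Muharram 1335 AH.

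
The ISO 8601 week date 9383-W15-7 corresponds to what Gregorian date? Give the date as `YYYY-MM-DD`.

ISO week 1 of 9383 is the week containing the first Thursday of 9383.
Week 15, day 7 (Sunday) lands on 9383-04-13.

9383-04-13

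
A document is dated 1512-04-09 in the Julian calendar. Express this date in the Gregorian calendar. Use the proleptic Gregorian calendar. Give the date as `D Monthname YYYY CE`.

19 April 1512 CE

For dates in this range the Gregorian date is 10 days ahead of the Julian.
9 April 1512 Julian + 10 days → 19 April 1512 Gregorian.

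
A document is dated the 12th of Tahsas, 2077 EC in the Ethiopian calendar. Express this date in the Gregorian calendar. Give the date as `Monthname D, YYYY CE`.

Both dates share Julian Day Number 2482581; in the Gregorian calendar that is 21 December 2084 CE.

December 21, 2084 CE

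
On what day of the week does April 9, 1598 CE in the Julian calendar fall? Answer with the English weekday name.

In the Gregorian calendar this is 19 April 1598 (JDN 2304826).
2304826 ≡ 6 (mod 7); counting from Monday = 0 gives Sunday.

Sunday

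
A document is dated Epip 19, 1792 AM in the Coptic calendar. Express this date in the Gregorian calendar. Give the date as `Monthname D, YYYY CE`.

Both dates share Julian Day Number 2479511; in the Gregorian calendar that is 26 July 2076 CE.

July 26, 2076 CE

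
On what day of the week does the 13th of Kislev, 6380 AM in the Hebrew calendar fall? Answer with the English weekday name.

This is JDN 2677976 (13 December 2619 Gregorian).
JDN 2677976 mod 7 = 0, and JDN 0 was a Monday, so this is a Monday.

Monday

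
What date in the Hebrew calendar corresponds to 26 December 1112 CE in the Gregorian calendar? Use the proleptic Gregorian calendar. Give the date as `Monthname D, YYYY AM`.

Kislev 28, 4873 AM

Both dates share Julian Day Number 2127569; in the Hebrew calendar that is 28 Kislev 4873 AM.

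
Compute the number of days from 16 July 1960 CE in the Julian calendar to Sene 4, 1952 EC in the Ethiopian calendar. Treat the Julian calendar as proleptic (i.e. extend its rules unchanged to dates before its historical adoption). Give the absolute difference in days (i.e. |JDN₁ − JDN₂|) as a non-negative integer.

JDN of the first date = 2437145.
JDN of the second date = 2437097.
|2437097 − 2437145| = 48.

48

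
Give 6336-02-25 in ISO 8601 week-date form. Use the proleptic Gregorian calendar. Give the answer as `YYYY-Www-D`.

The weekday is Tuesday (ISO weekday 2).
That Tuesday belongs to ISO week 9 of ISO year 6336.

6336-W09-2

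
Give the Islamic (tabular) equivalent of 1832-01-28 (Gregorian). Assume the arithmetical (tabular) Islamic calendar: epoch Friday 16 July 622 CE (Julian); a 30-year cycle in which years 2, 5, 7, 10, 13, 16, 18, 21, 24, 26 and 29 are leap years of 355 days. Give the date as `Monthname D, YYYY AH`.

Sha'ban 24, 1247 AH

Julian Day Number of the source date = 2390211.
Converting JDN 2390211 to the tabular Islamic calendar gives 24 Sha'ban 1247 AH.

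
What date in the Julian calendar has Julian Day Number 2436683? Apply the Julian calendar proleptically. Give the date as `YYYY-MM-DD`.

1959-04-11

The Gregorian equivalent of JDN 2436683 is 24 April 1959.
In the Julian calendar that day is 1959-04-11.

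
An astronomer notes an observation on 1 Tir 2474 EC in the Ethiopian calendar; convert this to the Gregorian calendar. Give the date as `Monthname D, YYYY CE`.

Both dates share Julian Day Number 2627604; in the Gregorian calendar that is 12 January 2482 CE.

January 12, 2482 CE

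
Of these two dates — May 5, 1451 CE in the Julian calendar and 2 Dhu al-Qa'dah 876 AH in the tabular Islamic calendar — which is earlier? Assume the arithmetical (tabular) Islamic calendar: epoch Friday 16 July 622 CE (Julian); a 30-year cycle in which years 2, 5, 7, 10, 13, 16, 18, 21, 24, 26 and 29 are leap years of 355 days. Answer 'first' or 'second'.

first

The two dates have Julian Day Numbers 2251160 and 2258807 respectively.
Since 2251160 < 2258807, the first date comes first.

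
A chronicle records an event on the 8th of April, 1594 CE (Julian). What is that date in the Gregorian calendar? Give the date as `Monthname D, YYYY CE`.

April 18, 1594 CE

At this point the Julian calendar is 10 days behind the Gregorian.
8 April 1594 Julian + 10 days → 18 April 1594 Gregorian.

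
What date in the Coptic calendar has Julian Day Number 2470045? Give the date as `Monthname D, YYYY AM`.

Mesori 20, 1766 AM

The Gregorian equivalent of JDN 2470045 is 26 August 2050.
In the Coptic calendar that day is Mesori 20, 1766 AM.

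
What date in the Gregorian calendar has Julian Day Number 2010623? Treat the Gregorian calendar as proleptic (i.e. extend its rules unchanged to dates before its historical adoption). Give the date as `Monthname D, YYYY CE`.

Counting from JDN 2299161 = 15 Oct 1582 gives an offset of -288538 days.

October 18, 792 CE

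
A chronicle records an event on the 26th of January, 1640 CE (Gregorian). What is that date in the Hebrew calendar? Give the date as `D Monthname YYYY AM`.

Both dates share Julian Day Number 2320083; in the Hebrew calendar that is 2 Shevat 5400 AM.

2 Shevat 5400 AM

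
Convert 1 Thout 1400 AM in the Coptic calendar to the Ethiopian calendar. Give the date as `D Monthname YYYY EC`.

1 Meskerem 1676 EC

Both dates share Julian Day Number 2336015; in the Ethiopian calendar that is 1 Meskerem 1676 EC.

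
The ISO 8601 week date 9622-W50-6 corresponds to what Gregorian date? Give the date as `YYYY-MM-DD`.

9622-12-17

ISO week 1 of 9622 is the week containing the first Thursday of 9622.
Week 50, day 6 (Saturday) lands on 9622-12-17.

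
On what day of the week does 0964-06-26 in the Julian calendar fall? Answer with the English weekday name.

Sunday

This is JDN 2073336 (1 July 964 Gregorian).
JDN 2073336 mod 7 = 6, and JDN 0 was a Monday, so this is a Sunday.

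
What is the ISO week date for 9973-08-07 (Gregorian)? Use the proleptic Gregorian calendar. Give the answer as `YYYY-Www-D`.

9973-W32-2

The weekday is Tuesday (ISO weekday 2).
That Tuesday belongs to ISO week 32 of ISO year 9973.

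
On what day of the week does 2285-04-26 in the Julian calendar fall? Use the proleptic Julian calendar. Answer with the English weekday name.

This is JDN 2555770 (11 May 2285 Gregorian).
Since JDN mod 7 = 0 (0 = Monday), the day is Monday.

Monday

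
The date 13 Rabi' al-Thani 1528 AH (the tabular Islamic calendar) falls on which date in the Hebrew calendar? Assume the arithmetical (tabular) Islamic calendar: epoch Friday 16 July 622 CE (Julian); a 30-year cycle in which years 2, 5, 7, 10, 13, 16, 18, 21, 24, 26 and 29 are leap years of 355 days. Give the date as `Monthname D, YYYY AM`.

Iyar 14, 5864 AM

Julian Day Number of the source date = 2489659.
Converting JDN 2489659 to the Hebrew calendar gives 14 Iyar 5864 AM.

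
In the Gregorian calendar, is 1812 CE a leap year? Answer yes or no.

yes

1812 is divisible by 4 and not by 100, so it is a leap year.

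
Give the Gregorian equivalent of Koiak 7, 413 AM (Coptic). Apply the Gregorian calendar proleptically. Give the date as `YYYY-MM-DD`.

0696-12-06

Julian Day Number of the source date = 1975609.
Converting JDN 1975609 to the Gregorian calendar gives 6 December 696 CE.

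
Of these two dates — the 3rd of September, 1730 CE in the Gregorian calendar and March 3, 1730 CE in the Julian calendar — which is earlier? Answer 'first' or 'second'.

second

The two dates have Julian Day Numbers 2353175 and 2353002 respectively.
Since 2353002 < 2353175, the second date comes first.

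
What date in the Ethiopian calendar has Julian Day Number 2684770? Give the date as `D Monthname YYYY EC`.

8 Hamle 2630 EC

JDN 2684770 is 20 July 2638 in the Gregorian calendar.
In the Ethiopian calendar that day is 8 Hamle 2630 EC.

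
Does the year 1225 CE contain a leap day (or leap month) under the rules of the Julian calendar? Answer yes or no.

no

1225 mod 4 = 1, so it is a common year in the Julian calendar.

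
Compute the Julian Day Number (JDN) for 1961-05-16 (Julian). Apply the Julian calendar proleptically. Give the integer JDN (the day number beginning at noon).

In the Gregorian calendar the same day is 29 May 1961.
JDN 2451545 is 1 January 2000 CE (Gregorian); the target day is −14096 days from there, so JDN = 2437449.

2437449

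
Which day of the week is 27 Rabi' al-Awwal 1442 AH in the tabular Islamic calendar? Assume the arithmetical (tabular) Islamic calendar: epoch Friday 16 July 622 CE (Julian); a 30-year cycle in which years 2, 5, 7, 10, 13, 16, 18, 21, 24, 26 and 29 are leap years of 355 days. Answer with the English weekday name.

Friday

This is JDN 2459167 (13 November 2020 Gregorian).
JDN 2459167 mod 7 = 4, and JDN 0 was a Monday, so this is a Friday.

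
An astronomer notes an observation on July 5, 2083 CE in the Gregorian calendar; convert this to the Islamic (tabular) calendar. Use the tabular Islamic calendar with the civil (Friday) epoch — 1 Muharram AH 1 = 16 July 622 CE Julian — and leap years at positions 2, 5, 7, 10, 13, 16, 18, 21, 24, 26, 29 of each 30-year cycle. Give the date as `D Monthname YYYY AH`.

Julian Day Number of the source date = 2482046.
Converting JDN 2482046 to the tabular Islamic calendar gives 19 Shawwal 1506 AH.

19 Shawwal 1506 AH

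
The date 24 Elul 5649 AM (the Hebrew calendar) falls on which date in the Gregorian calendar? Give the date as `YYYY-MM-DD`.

Julian Day Number of the source date = 2411266.
Converting JDN 2411266 to the Gregorian calendar gives 20 September 1889 CE.

1889-09-20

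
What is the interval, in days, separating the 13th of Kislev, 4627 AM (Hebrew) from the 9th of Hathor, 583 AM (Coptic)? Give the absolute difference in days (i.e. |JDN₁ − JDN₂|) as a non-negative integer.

20

JDN of the first date = 2037693.
JDN of the second date = 2037673.
|2037673 − 2037693| = 20.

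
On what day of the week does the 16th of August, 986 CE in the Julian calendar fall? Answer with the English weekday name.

Monday

In the proleptic Gregorian calendar this is 21 August 986 (JDN 2081422).
2081422 ≡ 0 (mod 7); counting from Monday = 0 gives Monday.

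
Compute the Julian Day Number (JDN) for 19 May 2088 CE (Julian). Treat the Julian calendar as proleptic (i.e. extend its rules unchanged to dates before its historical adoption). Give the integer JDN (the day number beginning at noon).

In the Gregorian calendar the same day is 1 June 2088.
JDN 2400001 is 17 November 1858 CE (Gregorian), MJD 0; the target day is +83838 days from there, so JDN = 2483839.

2483839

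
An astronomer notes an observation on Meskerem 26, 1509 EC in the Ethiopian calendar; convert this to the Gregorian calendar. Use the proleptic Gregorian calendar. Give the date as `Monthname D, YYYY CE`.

October 3, 1516 CE

Julian Day Number of the source date = 2275043.
Converting JDN 2275043 to the Gregorian calendar gives 3 October 1516 CE.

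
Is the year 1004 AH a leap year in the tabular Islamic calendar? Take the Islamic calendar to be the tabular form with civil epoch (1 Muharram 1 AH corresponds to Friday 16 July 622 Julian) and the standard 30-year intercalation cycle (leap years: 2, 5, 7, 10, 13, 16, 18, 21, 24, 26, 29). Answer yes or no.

Year 1004 AH is year 14 of its 30-year cycle; leap positions are 2, 5, 7, 10, 13, 16, 18, 21, 24, 26, 29, so it is a common year (354 days).

no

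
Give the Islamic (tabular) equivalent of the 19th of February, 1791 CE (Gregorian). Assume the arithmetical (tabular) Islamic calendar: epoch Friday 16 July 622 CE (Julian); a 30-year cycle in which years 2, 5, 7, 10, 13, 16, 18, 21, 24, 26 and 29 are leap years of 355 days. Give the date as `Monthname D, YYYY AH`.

Jumada al-Thani 15, 1205 AH

Julian Day Number of the source date = 2375259.
Converting JDN 2375259 to the tabular Islamic calendar gives 15 Jumada al-Thani 1205 AH.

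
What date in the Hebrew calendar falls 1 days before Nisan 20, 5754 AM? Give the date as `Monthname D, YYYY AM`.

Nisan 19, 5754 AM

JDN of Nisan 20, 5754 AM = 2449444.
2449444 − 1 = 2449443.
JDN 2449443 in the Hebrew calendar is Nisan 19, 5754 AM.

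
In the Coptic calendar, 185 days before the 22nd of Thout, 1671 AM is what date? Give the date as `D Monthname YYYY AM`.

Counting 185 days back from JDN 2435018 reaches JDN 2434833, which is 22 Paremhat 1670 AM.

22 Paremhat 1670 AM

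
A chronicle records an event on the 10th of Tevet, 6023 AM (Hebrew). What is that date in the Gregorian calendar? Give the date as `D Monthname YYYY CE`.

Julian Day Number of the source date = 2547595.
Converting JDN 2547595 to the Gregorian calendar gives 23 December 2262 CE.

23 December 2262 CE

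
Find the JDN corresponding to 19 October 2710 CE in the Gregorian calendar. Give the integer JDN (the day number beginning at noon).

JDN 2451545 is 1 January 2000 CE (Gregorian); the target day is +259613 days from there, so JDN = 2711158.

2711158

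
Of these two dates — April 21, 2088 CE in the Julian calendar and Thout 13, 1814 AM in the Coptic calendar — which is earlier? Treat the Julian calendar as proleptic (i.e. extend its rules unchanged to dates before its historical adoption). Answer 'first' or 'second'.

The two dates have Julian Day Numbers 2483811 and 2487240 respectively.
Since 2483811 < 2487240, the first date comes first.

first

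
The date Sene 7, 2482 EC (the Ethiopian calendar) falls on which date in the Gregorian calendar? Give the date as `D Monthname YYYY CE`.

Julian Day Number of the source date = 2630682.
Converting JDN 2630682 to the Gregorian calendar gives 17 June 2490 CE.

17 June 2490 CE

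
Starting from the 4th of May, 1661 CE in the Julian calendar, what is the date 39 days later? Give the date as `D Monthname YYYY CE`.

12 June 1661 CE

JDN of the 4th of May, 1661 CE = 2327862.
2327862 + 39 = 2327901.
JDN 2327901 in the Julian calendar is 12 June 1661 CE.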